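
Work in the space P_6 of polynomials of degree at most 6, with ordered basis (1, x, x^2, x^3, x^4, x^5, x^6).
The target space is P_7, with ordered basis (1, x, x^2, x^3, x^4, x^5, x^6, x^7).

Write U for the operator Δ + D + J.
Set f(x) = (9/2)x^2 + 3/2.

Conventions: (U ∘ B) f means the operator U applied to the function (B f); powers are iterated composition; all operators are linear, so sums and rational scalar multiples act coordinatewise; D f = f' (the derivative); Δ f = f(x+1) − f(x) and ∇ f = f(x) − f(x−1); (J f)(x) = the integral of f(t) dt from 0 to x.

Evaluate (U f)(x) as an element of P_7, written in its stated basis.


Δ f = 9x + 9/2
D f = 9x
J f = (3/2)x^3 + (3/2)x
(Δ + D + J) f = (3/2)x^3 + (39/2)x + 9/2

g(x) = (3/2)x^3 + (39/2)x + 9/2


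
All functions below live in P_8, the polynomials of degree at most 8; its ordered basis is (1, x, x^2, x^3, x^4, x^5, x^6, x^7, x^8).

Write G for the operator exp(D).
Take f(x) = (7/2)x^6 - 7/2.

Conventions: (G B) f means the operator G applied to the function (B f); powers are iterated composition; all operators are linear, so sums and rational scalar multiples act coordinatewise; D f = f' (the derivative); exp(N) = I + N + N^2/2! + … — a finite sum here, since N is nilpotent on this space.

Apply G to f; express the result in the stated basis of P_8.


order-1 term: 21x^5
order-2 term: (105/2)x^4
order-3 term: 70x^3
order-4 term: (105/2)x^2
order-5 term: 21x
order-6 term: 7/2
the series for exp(D) f terminates at order 6
exp(D) f = (7/2)x^6 + 21x^5 + (105/2)x^4 + 70x^3 + (105/2)x^2 + 21x

g(x) = (7/2)x^6 + 21x^5 + (105/2)x^4 + 70x^3 + (105/2)x^2 + 21x


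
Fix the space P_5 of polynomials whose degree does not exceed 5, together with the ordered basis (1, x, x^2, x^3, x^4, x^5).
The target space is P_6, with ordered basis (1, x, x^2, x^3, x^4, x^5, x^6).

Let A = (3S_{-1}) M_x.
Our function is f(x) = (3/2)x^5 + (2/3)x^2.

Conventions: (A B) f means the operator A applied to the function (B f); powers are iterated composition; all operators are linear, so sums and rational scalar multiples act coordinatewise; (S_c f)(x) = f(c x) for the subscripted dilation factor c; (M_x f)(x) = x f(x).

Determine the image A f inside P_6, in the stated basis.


the result is g(x) = (9/2)x^6 - 2x^3

M_x f = (3/2)x^6 + (2/3)x^3
S_{-1} M_x f = (3/2)x^6 - (2/3)x^3
(3S_{-1}) M_x f = (9/2)x^6 - 2x^3


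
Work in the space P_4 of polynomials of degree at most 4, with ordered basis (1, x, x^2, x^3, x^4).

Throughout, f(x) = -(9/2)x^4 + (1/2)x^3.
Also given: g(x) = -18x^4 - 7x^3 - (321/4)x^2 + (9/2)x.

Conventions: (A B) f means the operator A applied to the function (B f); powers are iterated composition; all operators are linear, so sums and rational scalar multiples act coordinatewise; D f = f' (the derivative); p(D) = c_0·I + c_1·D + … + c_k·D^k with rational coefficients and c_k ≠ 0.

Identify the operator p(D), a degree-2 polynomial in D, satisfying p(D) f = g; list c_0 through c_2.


p(D) = 4·I + (1/2)·D + (3/2)·D^2, i.e. c_0 = 4, c_1 = 1/2, c_2 = 3/2

D^0 f = -(9/2)x^4 + (1/2)x^3
D^1 f = -18x^3 + (3/2)x^2
D^2 f = -54x^2 + 3x
matching coefficients of g against c_0 f + c_1 Df + … from the top degree down determines the c_i
solution: c_0 = 4, c_1 = 1/2, c_2 = 3/2


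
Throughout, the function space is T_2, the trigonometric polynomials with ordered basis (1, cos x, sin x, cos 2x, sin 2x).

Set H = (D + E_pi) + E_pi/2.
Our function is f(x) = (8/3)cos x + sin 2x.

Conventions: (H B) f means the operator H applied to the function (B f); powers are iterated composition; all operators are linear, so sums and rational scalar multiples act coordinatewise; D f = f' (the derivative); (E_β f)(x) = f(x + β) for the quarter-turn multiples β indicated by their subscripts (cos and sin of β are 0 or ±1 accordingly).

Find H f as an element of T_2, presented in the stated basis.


the image equals g(x) = -(8/3)cos x - (16/3)sin x + 2cos 2x

D f = -(8/3)sin x + 2cos 2x
E_pi f = -(8/3)cos x + sin 2x
(D + E_pi) f = -(8/3)cos x - (8/3)sin x + 2cos 2x + sin 2x
E_pi/2 f = -(8/3)sin x - sin 2x
((D + E_pi) + E_pi/2) f = -(8/3)cos x - (16/3)sin x + 2cos 2x


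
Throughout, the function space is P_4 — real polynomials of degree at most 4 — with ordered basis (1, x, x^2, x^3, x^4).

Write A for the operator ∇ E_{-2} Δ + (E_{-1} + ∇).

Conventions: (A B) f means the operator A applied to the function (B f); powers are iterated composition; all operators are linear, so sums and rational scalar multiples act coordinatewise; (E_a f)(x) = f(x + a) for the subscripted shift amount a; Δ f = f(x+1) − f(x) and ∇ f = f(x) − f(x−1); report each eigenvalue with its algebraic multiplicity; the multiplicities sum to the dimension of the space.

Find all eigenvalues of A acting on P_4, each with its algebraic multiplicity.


image of 1: 1
image of x: x
image of x^2: x^2 + 2
image of x^3: x^3 + 6x - 12
image of x^4: x^4 + 12x^2 - 48x + 50
the matrix is upper triangular; its diagonal is (1, 1, 1, 1, 1)
for a triangular matrix the eigenvalues are the diagonal entries, with algebraic multiplicity their repetition count

λ = 1 (multiplicity 5)


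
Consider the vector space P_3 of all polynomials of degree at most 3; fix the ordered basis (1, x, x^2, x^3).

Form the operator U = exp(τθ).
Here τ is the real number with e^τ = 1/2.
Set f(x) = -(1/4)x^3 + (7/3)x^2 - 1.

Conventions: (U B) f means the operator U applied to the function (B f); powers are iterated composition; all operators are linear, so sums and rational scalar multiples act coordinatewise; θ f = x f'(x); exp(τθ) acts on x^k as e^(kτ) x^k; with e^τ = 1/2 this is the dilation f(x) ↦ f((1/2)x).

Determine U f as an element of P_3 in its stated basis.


the result is g(x) = -(1/32)x^3 + (7/12)x^2 - 1

exp(τθ) x^k = e^(kτ) x^k; with e^τ = 1/2 this sends x^k to (1/2)^k x^k
x^2 ↦ 1/4 x^2
x^3 ↦ 1/8 x^3
applying this coordinatewise to f: exp(τθ) f = -(1/32)x^3 + (7/12)x^2 - 1


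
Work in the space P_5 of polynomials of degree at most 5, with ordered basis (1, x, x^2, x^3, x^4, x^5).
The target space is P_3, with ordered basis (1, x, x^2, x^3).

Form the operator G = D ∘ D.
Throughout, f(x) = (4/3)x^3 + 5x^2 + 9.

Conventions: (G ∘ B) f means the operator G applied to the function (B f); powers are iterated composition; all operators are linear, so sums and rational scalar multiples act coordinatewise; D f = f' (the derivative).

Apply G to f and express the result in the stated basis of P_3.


g(x) = 8x + 10

D f = 4x^2 + 10x
D D f = 8x + 10


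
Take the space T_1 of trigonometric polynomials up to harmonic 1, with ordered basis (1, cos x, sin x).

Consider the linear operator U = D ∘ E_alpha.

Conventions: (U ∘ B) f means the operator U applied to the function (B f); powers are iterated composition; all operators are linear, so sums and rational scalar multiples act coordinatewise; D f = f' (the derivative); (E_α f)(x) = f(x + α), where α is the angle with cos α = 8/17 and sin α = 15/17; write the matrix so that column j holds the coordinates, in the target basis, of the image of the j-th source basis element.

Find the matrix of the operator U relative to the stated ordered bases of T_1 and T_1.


the matrix is [[0, 0, 0]; [0, -15/17, 8/17]; [0, -8/17, -15/17]] (rows listed top to bottom)

image of 1: 0
image of cos x: -(15/17)cos x - (8/17)sin x
image of sin x: (8/17)cos x - (15/17)sin x
each image's coordinates form column j of the matrix


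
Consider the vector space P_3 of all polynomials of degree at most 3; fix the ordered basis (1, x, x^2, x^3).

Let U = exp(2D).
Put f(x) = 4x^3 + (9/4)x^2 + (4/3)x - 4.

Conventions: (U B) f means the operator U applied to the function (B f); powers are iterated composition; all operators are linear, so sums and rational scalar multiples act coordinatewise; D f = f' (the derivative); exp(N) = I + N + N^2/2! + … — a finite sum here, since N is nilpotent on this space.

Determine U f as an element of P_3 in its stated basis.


order-1 term: 24x^2 + 9x + 8/3
order-2 term: 48x + 9
order-3 term: 32
the series for exp(2D) f terminates at order 3
exp(2D) f = 4x^3 + (105/4)x^2 + (175/3)x + 119/3

the result is g(x) = 4x^3 + (105/4)x^2 + (175/3)x + 119/3


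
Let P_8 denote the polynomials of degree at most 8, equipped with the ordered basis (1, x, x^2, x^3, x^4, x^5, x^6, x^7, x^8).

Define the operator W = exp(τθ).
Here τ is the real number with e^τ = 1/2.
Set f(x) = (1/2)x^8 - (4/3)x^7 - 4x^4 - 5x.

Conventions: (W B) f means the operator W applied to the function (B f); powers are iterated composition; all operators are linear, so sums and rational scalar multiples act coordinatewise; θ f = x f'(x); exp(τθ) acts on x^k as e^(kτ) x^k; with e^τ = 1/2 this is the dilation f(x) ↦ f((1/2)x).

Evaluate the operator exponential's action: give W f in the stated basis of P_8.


the image equals g(x) = (1/512)x^8 - (1/96)x^7 - (1/4)x^4 - (5/2)x

exp(τθ) x^k = e^(kτ) x^k; with e^τ = 1/2 this sends x^k to (1/2)^k x^k
x ↦ 1/2 x
x^4 ↦ 1/16 x^4
x^7 ↦ 1/128 x^7
x^8 ↦ 1/256 x^8
applying this coordinatewise to f: exp(τθ) f = (1/512)x^8 - (1/96)x^7 - (1/4)x^4 - (5/2)x


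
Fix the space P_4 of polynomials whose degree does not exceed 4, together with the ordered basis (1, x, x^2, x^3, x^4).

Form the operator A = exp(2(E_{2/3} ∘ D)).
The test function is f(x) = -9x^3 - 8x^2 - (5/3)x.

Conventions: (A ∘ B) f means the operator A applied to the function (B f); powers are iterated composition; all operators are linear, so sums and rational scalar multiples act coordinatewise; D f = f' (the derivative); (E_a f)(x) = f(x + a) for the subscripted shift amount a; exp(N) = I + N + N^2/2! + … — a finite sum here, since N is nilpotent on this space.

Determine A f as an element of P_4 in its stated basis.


the result is g(x) = -9x^3 - 62x^2 - (641/3)x - 890/3

order-1 term: -54x^2 - 104x - 146/3
order-2 term: -108x - 176
order-3 term: -72
the series for exp(2(E_{2/3} ∘ D)) f terminates at order 3
exp(2(E_{2/3} ∘ D)) f = -9x^3 - 62x^2 - (641/3)x - 890/3


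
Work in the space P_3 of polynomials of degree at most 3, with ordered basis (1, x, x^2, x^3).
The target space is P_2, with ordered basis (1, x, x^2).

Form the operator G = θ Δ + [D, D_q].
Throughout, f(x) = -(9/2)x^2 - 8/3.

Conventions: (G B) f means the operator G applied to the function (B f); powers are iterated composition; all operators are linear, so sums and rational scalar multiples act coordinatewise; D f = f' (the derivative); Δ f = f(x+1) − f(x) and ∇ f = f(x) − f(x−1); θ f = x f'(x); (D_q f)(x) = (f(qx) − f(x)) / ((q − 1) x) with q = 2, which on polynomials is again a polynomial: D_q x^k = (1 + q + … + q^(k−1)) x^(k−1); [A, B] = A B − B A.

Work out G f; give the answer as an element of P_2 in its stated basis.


the result is g(x) = -9x - 9/2

Δ f = -9x - 9/2
θ Δ f = -9x
D_q f = -(27/2)x
D D_q f = -27/2
D f = -9x
D_q D f = -9
[D, D_q] f = -9/2
(θ Δ + [D, D_q]) f = -9x - 9/2


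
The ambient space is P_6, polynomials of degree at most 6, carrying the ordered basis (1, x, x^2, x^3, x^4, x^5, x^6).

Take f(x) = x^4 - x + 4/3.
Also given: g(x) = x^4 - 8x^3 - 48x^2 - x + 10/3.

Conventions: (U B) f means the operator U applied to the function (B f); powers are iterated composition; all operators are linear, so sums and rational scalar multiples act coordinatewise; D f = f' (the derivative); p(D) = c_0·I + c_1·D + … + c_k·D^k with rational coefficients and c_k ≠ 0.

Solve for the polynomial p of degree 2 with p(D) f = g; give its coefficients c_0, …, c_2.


c_0 = 1, c_1 = -2, c_2 = -4

D^0 f = x^4 - x + 4/3
D^1 f = 4x^3 - 1
D^2 f = 12x^2
matching coefficients of g against c_0 f + c_1 Df + … from the top degree down determines the c_i
solution: c_0 = 1, c_1 = -2, c_2 = -4


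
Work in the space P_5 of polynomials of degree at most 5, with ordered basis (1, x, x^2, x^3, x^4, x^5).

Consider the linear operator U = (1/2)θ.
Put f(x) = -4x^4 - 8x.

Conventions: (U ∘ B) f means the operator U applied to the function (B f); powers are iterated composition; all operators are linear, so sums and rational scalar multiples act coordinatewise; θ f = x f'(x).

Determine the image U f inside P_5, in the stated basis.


θ f = -16x^4 - 8x
((1/2)θ) f = -8x^4 - 4x

the result is g(x) = -8x^4 - 4x


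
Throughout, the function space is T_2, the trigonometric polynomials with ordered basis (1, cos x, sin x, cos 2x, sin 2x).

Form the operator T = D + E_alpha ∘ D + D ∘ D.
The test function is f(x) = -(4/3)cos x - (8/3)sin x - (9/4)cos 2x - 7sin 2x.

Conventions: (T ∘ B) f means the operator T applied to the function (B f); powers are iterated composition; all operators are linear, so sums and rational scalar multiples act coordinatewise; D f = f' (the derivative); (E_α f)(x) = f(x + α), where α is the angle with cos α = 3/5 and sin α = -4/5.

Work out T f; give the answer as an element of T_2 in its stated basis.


the image equals g(x) = -4cos x + (8/3)sin x - (27/5)cos 2x + (89/5)sin 2x

D f = -(8/3)cos x + (4/3)sin x - 14cos 2x + (9/2)sin 2x
D f = -(8/3)cos x + (4/3)sin x - 14cos 2x + (9/2)sin 2x
E_alpha D f = -(8/3)cos x - (4/3)sin x - (2/5)cos 2x - (147/10)sin 2x
D f = -(8/3)cos x + (4/3)sin x - 14cos 2x + (9/2)sin 2x
D D f = (4/3)cos x + (8/3)sin x + 9cos 2x + 28sin 2x
(D + E_alpha ∘ D + D ∘ D) f = -4cos x + (8/3)sin x - (27/5)cos 2x + (89/5)sin 2x


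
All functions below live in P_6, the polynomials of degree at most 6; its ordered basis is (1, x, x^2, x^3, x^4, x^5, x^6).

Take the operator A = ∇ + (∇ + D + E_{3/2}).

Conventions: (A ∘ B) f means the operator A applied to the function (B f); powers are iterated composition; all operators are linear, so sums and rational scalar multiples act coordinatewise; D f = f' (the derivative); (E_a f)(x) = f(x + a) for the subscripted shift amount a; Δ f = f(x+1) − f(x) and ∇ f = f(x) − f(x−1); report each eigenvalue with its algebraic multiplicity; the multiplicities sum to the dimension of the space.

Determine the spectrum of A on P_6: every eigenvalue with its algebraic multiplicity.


λ = 1 (multiplicity 7)

image of 1: 1
image of x: x + 9/2
image of x^2: x^2 + 9x + 1/4
image of x^3: x^3 + (27/2)x^2 + (3/4)x + 43/8
image of x^4: x^4 + 18x^3 + (3/2)x^2 + (43/2)x + 49/16
image of x^5: x^5 + (45/2)x^4 + (5/2)x^3 + (215/4)x^2 + (245/16)x + 307/32
image of x^6: x^6 + 27x^5 + (15/4)x^4 + (215/2)x^3 + (735/16)x^2 + (921/16)x + 601/64
the matrix is upper triangular; its diagonal is (1, 1, 1, 1, 1, 1, 1)
for a triangular matrix the eigenvalues are the diagonal entries, with algebraic multiplicity their repetition count


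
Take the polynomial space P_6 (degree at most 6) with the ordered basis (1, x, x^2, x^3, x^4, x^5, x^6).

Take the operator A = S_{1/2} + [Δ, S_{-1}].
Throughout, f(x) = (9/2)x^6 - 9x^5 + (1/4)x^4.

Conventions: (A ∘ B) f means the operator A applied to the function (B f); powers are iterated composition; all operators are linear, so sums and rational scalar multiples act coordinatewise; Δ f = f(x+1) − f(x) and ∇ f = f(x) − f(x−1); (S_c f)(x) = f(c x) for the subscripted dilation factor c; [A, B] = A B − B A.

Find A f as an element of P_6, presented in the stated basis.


S_{1/2} f = (9/128)x^6 - (9/32)x^5 + (1/64)x^4
S_{-1} f = (9/2)x^6 + 9x^5 + (1/4)x^4
Δ S_{-1} f = 27x^5 + (225/2)x^4 + 181x^3 + 159x^2 + 73x + 55/4
Δ f = 27x^5 + (45/2)x^4 + x^3 - 21x^2 - 17x - 17/4
S_{-1} Δ f = -27x^5 + (45/2)x^4 - x^3 - 21x^2 + 17x - 17/4
[Δ, S_{-1}] f = 54x^5 + 90x^4 + 182x^3 + 180x^2 + 56x + 18
(S_{1/2} + [Δ, S_{-1}]) f = (9/128)x^6 + (1719/32)x^5 + (5761/64)x^4 + 182x^3 + 180x^2 + 56x + 18

the image equals g(x) = (9/128)x^6 + (1719/32)x^5 + (5761/64)x^4 + 182x^3 + 180x^2 + 56x + 18


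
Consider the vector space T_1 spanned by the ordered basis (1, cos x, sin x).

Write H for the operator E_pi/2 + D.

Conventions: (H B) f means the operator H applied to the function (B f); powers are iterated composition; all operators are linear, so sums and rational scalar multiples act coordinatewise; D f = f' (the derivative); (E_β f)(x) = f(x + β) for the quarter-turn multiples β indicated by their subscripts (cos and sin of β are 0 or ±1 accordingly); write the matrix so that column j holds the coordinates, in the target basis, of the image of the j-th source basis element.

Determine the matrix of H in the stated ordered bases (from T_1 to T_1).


image of 1: 1
image of cos x: -2sin x
image of sin x: 2cos x
each image's coordinates form column j of the matrix

the matrix is [[1, 0, 0]; [0, 0, 2]; [0, -2, 0]] (rows listed top to bottom)


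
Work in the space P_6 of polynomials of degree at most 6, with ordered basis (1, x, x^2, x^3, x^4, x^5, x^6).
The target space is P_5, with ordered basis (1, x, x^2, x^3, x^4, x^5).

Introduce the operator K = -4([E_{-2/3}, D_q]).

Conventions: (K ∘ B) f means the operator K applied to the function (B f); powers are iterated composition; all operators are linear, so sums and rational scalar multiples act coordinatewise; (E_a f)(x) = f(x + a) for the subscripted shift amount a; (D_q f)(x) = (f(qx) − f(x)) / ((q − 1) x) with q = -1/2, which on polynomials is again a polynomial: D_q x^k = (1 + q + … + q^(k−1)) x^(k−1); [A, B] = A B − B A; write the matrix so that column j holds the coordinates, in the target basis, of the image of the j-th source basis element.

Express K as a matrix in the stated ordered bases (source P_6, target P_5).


the matrix is [[0, 0, -4, 4, -4, 92/27, -76/27]; [0, 0, 0, 0, 2, -8/3, 10/3]; [0, 0, 0, 0, -3, 6, -10]; [0, 0, 0, 0, 0, -1, 5]; [0, 0, 0, 0, 0, 0, -9/4]; [0, 0, 0, 0, 0, 0, 0]] (rows listed top to bottom)

image of 1: 0
image of x: 0
image of x^2: -4
image of x^3: 4
image of x^4: -3x^2 + 2x - 4
image of x^5: -x^3 + 6x^2 - (8/3)x + 92/27
image of x^6: -(9/4)x^4 + 5x^3 - 10x^2 + (10/3)x - 76/27
each image's coordinates form column j of the matrix


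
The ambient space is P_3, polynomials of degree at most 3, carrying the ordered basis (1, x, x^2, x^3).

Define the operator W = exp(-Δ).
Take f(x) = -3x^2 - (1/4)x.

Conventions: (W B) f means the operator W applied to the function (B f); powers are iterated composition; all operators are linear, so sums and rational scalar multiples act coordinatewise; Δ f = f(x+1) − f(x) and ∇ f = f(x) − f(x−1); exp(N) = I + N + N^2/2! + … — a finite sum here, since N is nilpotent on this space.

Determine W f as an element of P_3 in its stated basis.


g(x) = -3x^2 + (23/4)x + 1/4

order-1 term: 6x + 13/4
order-2 term: -3
the series for exp(-Δ) f terminates at order 2
exp(-Δ) f = -3x^2 + (23/4)x + 1/4


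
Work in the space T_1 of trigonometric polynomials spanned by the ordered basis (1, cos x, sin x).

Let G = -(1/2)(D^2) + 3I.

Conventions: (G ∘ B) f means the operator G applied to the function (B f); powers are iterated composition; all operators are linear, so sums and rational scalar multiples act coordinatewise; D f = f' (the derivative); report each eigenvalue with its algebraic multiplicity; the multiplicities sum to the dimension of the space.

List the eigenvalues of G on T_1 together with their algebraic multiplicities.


image of 1: 3
image of cos x: (7/2)cos x
image of sin x: (7/2)sin x
the matrix is diagonal; its diagonal is (3, 7/2, 7/2)
for a triangular matrix the eigenvalues are the diagonal entries, with algebraic multiplicity their repetition count

λ = 3 (multiplicity 1), λ = 7/2 (multiplicity 2)


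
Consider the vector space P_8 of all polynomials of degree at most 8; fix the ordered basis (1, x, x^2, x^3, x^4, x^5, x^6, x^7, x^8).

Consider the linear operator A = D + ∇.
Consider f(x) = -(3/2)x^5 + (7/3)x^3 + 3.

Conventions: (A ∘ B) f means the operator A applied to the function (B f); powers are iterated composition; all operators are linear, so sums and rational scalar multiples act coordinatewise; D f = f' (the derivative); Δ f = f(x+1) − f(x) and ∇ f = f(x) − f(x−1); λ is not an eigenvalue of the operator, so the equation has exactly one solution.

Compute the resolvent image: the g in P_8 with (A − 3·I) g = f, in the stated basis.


write g with unknown coordinates in the stated basis and equate coefficients in (A − 3·I) g = f
solving from the highest basis element down gives g = (1/2)x^5 + (5/3)x^4 + 2x^3 + (7/3)x^2 + (5/2)x + 1/6
check: A g = 5x^4 + (25/3)x^3 + 7x^2 + (15/2)x + 7/2
so A g − 3·g = -(3/2)x^5 + (7/3)x^3 + 3 = f ✓

the result is g(x) = (1/2)x^5 + (5/3)x^4 + 2x^3 + (7/3)x^2 + (5/2)x + 1/6


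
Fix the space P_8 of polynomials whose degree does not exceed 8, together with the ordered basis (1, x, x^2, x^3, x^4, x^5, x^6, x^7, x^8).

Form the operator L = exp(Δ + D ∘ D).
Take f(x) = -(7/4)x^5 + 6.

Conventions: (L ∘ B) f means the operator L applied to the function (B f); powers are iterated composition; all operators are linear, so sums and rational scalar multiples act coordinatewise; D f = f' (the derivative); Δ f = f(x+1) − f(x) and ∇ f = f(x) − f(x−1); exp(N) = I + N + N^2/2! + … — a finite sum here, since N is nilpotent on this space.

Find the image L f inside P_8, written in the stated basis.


order-1 term: -(35/4)x^4 - (105/2)x^3 - (35/2)x^2 - (35/4)x - 7/4
order-2 term: -(35/2)x^3 - (315/2)x^2 - (1085/4)x - 245/4
order-3 term: -(35/2)x^2 - (315/2)x - 1015/4
order-4 term: -(35/4)x - 105/2
order-5 term: -7/4
the series for exp(Δ + D ∘ D) f terminates at order 5
exp(Δ + D ∘ D) f = -(7/4)x^5 - (35/4)x^4 - 70x^3 - (385/2)x^2 - (1785/4)x - 365

g(x) = -(7/4)x^5 - (35/4)x^4 - 70x^3 - (385/2)x^2 - (1785/4)x - 365


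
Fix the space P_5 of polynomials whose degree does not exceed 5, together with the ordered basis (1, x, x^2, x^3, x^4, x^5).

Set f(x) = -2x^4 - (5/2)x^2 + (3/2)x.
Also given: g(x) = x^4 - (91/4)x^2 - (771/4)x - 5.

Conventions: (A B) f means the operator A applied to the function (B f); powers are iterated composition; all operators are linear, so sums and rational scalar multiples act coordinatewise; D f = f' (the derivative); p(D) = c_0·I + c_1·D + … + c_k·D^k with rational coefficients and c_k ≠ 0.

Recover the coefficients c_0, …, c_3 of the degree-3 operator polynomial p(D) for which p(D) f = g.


D^0 f = -2x^4 - (5/2)x^2 + (3/2)x
D^1 f = -8x^3 - 5x + 3/2
D^2 f = -24x^2 - 5
D^3 f = -48x
matching coefficients of g against c_0 f + c_1 Df + … from the top degree down determines the c_i
solution: c_0 = -1/2, c_1 = 0, c_2 = 1, c_3 = 4

c_0 = -1/2, c_1 = 0, c_2 = 1, c_3 = 4


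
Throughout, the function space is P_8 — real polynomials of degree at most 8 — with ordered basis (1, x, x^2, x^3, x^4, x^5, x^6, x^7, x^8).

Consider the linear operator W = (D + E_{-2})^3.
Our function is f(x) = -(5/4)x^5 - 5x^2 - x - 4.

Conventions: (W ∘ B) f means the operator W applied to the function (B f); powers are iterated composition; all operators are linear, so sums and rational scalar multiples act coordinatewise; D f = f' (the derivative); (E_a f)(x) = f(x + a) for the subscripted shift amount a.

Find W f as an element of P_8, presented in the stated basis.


D f = -(25/4)x^4 - 10x - 1
E_{-2} f = -(5/4)x^5 + (25/2)x^4 - 50x^3 + 95x^2 - 81x + 18
(D + E_{-2}) f = -(5/4)x^5 + (25/4)x^4 - 50x^3 + 95x^2 - 91x + 17
D (D + E_{-2}) f = -(25/4)x^4 + 25x^3 - 150x^2 + 190x - 91
E_{-2} (D + E_{-2}) f = -(5/4)x^5 + (75/4)x^4 - 150x^3 + 645x^2 - 1371x + 1119
(D + E_{-2}) (D + E_{-2}) f = -(5/4)x^5 + (25/2)x^4 - 125x^3 + 495x^2 - 1181x + 1028
D (D + E_{-2}) (D + E_{-2}) f = -(25/4)x^4 + 50x^3 - 375x^2 + 990x - 1181
E_{-2} (D + E_{-2}) (D + E_{-2}) f = -(5/4)x^5 + 25x^4 - 275x^3 + 1645x^2 - 5161x + 6610
(D + E_{-2}) (D + E_{-2}) (D + E_{-2}) f = -(5/4)x^5 + (75/4)x^4 - 225x^3 + 1270x^2 - 4171x + 5429

g(x) = -(5/4)x^5 + (75/4)x^4 - 225x^3 + 1270x^2 - 4171x + 5429


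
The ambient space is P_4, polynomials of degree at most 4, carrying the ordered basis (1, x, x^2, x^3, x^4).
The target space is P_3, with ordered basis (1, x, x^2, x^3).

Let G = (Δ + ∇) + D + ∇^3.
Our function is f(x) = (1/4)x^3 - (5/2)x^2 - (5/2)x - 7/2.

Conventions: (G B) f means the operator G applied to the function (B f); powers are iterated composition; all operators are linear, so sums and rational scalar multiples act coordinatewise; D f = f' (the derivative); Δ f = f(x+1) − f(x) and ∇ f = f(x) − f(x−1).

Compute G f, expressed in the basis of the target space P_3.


the result is g(x) = (9/4)x^2 - 15x - 11/2

Δ f = (3/4)x^2 - (17/4)x - 19/4
∇ f = (3/4)x^2 - (23/4)x + 1/4
(Δ + ∇) f = (3/2)x^2 - 10x - 9/2
D f = (3/4)x^2 - 5x - 5/2
∇ f = (3/4)x^2 - (23/4)x + 1/4
∇ ∇ f = (3/2)x - 13/2
∇ ∇ ∇ f = 3/2
((Δ + ∇) + D + ∇^3) f = (9/4)x^2 - 15x - 11/2


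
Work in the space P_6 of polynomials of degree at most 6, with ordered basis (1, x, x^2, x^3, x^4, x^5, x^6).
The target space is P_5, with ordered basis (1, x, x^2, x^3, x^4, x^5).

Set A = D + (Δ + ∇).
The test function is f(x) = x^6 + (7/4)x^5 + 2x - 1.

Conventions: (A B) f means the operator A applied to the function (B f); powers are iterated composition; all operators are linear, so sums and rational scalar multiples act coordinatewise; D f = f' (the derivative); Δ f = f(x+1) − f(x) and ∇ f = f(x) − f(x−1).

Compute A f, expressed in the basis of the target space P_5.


the image equals g(x) = 18x^5 + (105/4)x^4 + 40x^3 + 35x^2 + 12x + 19/2

D f = 6x^5 + (35/4)x^4 + 2
Δ f = 6x^5 + (95/4)x^4 + (75/2)x^3 + (65/2)x^2 + (59/4)x + 19/4
∇ f = 6x^5 - (25/4)x^4 + (5/2)x^3 + (5/2)x^2 - (11/4)x + 11/4
(Δ + ∇) f = 12x^5 + (35/2)x^4 + 40x^3 + 35x^2 + 12x + 15/2
(D + (Δ + ∇)) f = 18x^5 + (105/4)x^4 + 40x^3 + 35x^2 + 12x + 19/2


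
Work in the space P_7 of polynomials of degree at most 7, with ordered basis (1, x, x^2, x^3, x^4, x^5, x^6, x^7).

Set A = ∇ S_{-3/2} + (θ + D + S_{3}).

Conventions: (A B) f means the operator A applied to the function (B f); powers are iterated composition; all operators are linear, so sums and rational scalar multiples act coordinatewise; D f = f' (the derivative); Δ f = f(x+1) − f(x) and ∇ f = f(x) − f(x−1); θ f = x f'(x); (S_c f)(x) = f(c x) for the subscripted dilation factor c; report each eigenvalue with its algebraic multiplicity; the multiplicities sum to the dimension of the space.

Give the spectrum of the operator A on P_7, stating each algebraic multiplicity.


λ = 1 (multiplicity 1), λ = 4 (multiplicity 1), λ = 11 (multiplicity 1), λ = 30 (multiplicity 1), λ = 85 (multiplicity 1), λ = 248 (multiplicity 1), λ = 735 (multiplicity 1), λ = 2194 (multiplicity 1)

image of 1: 1
image of x: 4x - 1/2
image of x^2: 11x^2 + (13/2)x - 9/4
image of x^3: 30x^3 - (57/8)x^2 + (81/8)x - 27/8
image of x^4: 85x^4 + (97/4)x^3 - (243/8)x^2 + (81/4)x - 81/16
image of x^5: 248x^5 - (1055/32)x^4 + (1215/16)x^3 - (1215/16)x^2 + (1215/32)x - 243/32
image of x^6: 735x^6 + (2379/32)x^5 - (10935/64)x^4 + (3645/16)x^3 - (10935/64)x^2 + (2187/32)x - 729/64
image of x^7: 2194x^7 - (14413/128)x^6 + (45927/128)x^5 - (76545/128)x^4 + (76545/128)x^3 - (45927/128)x^2 + (15309/128)x - 2187/128
the matrix is upper triangular; its diagonal is (1, 4, 11, 30, 85, 248, 735, 2194)
for a triangular matrix the eigenvalues are the diagonal entries, with algebraic multiplicity their repetition count


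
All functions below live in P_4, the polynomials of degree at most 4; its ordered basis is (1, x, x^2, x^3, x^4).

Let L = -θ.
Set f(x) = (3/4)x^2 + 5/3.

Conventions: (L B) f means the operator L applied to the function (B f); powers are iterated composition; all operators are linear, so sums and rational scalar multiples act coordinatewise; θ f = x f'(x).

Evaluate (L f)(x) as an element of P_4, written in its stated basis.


g(x) = -(3/2)x^2

θ f = (3/2)x^2
(-θ) f = -(3/2)x^2


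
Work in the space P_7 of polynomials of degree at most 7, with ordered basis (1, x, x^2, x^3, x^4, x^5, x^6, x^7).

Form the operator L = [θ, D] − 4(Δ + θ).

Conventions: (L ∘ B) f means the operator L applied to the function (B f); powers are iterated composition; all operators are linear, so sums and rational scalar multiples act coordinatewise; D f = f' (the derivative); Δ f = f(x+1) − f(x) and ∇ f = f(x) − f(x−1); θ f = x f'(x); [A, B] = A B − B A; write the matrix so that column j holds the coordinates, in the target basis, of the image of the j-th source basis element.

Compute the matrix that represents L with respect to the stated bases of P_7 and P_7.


the matrix is [[0, -5, -4, -4, -4, -4, -4, -4]; [0, -4, -10, -12, -16, -20, -24, -28]; [0, 0, -8, -15, -24, -40, -60, -84]; [0, 0, 0, -12, -20, -40, -80, -140]; [0, 0, 0, 0, -16, -25, -60, -140]; [0, 0, 0, 0, 0, -20, -30, -84]; [0, 0, 0, 0, 0, 0, -24, -35]; [0, 0, 0, 0, 0, 0, 0, -28]] (rows listed top to bottom)

image of 1: 0
image of x: -4x - 5
image of x^2: -8x^2 - 10x - 4
image of x^3: -12x^3 - 15x^2 - 12x - 4
image of x^4: -16x^4 - 20x^3 - 24x^2 - 16x - 4
image of x^5: -20x^5 - 25x^4 - 40x^3 - 40x^2 - 20x - 4
image of x^6: -24x^6 - 30x^5 - 60x^4 - 80x^3 - 60x^2 - 24x - 4
image of x^7: -28x^7 - 35x^6 - 84x^5 - 140x^4 - 140x^3 - 84x^2 - 28x - 4
each image's coordinates form column j of the matrix


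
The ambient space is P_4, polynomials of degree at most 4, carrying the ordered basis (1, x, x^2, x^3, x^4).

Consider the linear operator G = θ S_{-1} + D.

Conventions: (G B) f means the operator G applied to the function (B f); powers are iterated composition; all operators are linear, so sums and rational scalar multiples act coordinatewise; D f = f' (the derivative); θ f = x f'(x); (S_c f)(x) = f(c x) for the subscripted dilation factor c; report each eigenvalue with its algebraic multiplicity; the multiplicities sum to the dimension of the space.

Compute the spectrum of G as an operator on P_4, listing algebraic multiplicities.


λ = -3 (multiplicity 1), λ = -1 (multiplicity 1), λ = 0 (multiplicity 1), λ = 2 (multiplicity 1), λ = 4 (multiplicity 1)

image of 1: 0
image of x: -x + 1
image of x^2: 2x^2 + 2x
image of x^3: -3x^3 + 3x^2
image of x^4: 4x^4 + 4x^3
the matrix is upper triangular; its diagonal is (0, -1, 2, -3, 4)
for a triangular matrix the eigenvalues are the diagonal entries, with algebraic multiplicity their repetition count


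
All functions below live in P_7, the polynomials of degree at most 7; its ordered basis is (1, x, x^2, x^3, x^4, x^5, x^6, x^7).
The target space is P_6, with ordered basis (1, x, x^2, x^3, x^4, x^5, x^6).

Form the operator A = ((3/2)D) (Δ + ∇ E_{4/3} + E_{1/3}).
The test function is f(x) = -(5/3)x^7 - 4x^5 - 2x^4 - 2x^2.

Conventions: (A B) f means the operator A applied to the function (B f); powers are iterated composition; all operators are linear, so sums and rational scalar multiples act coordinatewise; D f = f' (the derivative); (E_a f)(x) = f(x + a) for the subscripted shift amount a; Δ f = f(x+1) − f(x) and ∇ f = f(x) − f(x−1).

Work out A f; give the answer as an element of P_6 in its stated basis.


Δ f = -(35/3)x^6 - 35x^5 - (235/3)x^4 - (319/3)x^3 - 87x^2 - (131/3)x - 29/3
E_{4/3} f = -(5/3)x^7 - (140/9)x^6 - (596/9)x^5 - (13522/81)x^4 - (64672/243)x^3 - (64550/243)x^2 - (334736/2187)x - 257312/6561
∇ E_{4/3} f = -(35/3)x^6 - (175/3)x^5 - (1405/9)x^4 - (20923/81)x^3 - (21115/81)x^2 - (36733/243)x - 85193/2187
E_{1/3} f = -(5/3)x^7 - (35/9)x^6 - (71/9)x^5 - (877/81)x^4 - (1903/243)x^3 - (1205/243)x^2 - (4139/2187)x - 1733/6561
(Δ + ∇ E_{4/3} + E_{1/3}) f = -(5/3)x^7 - (245/9)x^6 - (911/9)x^5 - (19867/81)x^4 - (90511/243)x^3 - (85691/243)x^2 - (430235/2187)x - 320735/6561
D (Δ + ∇ E_{4/3} + E_{1/3}) f = -(35/3)x^6 - (490/3)x^5 - (4555/9)x^4 - (79468/81)x^3 - (90511/81)x^2 - (171382/243)x - 430235/2187
((3/2)D) (Δ + ∇ E_{4/3} + E_{1/3}) f = -(35/2)x^6 - 245x^5 - (4555/6)x^4 - (39734/27)x^3 - (90511/54)x^2 - (85691/81)x - 430235/1458

g(x) = -(35/2)x^6 - 245x^5 - (4555/6)x^4 - (39734/27)x^3 - (90511/54)x^2 - (85691/81)x - 430235/1458


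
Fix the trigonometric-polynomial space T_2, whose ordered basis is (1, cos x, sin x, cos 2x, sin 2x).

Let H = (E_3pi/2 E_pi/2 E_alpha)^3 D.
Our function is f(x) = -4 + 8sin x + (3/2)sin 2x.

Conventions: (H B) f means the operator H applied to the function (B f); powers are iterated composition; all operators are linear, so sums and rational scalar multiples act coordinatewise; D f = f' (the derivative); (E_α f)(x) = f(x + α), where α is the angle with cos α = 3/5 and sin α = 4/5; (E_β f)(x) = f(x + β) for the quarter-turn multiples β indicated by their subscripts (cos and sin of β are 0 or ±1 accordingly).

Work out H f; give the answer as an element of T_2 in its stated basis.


D f = 8cos x + 3cos 2x
E_alpha D f = (24/5)cos x - (32/5)sin x - (21/25)cos 2x - (72/25)sin 2x
E_pi/2 E_alpha D f = -(32/5)cos x - (24/5)sin x + (21/25)cos 2x + (72/25)sin 2x
E_3pi/2 E_pi/2 E_alpha D f = (24/5)cos x - (32/5)sin x - (21/25)cos 2x - (72/25)sin 2x
E_alpha (E_3pi/2 E_pi/2 E_alpha) D f = -(56/25)cos x - (192/25)sin x - (1581/625)cos 2x + (1008/625)sin 2x
E_pi/2 E_alpha (E_3pi/2 E_pi/2 E_alpha) D f = -(192/25)cos x + (56/25)sin x + (1581/625)cos 2x - (1008/625)sin 2x
E_3pi/2 E_pi/2 E_alpha (E_3pi/2 E_pi/2 E_alpha) D f = -(56/25)cos x - (192/25)sin x - (1581/625)cos 2x + (1008/625)sin 2x
E_alpha (E_3pi/2 E_pi/2 E_alpha) (E_3pi/2 E_pi/2 E_alpha) D f = -(936/125)cos x - (352/125)sin x + (35259/15625)cos 2x + (30888/15625)sin 2x
E_pi/2 E_alpha (E_3pi/2 E_pi/2 E_alpha) (E_3pi/2 E_pi/2 E_alpha) D f = -(352/125)cos x + (936/125)sin x - (35259/15625)cos 2x - (30888/15625)sin 2x
E_3pi/2 E_pi/2 E_alpha (E_3pi/2 E_pi/2 E_alpha) (E_3pi/2 E_pi/2 E_alpha) D f = -(936/125)cos x - (352/125)sin x + (35259/15625)cos 2x + (30888/15625)sin 2x

the image equals g(x) = -(936/125)cos x - (352/125)sin x + (35259/15625)cos 2x + (30888/15625)sin 2x


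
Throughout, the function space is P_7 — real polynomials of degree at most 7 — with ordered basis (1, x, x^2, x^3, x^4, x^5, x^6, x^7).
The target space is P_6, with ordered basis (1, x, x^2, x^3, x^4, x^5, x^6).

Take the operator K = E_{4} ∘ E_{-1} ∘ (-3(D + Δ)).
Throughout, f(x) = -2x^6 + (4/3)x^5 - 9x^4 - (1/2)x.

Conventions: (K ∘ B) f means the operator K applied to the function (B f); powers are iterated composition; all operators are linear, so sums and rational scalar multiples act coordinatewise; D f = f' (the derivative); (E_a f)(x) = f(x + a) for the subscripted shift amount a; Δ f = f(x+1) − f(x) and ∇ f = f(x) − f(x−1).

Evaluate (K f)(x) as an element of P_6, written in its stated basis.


g(x) = 72x^5 + 1130x^4 + 7376x^3 + 25016x^2 + 43948x + 31850

D f = -12x^5 + (20/3)x^4 - 36x^3 - 1/2
Δ f = -12x^5 - (70/3)x^4 - (188/3)x^3 - (212/3)x^2 - (124/3)x - 61/6
(D + Δ) f = -24x^5 - (50/3)x^4 - (296/3)x^3 - (212/3)x^2 - (124/3)x - 32/3
(-3(D + Δ)) f = 72x^5 + 50x^4 + 296x^3 + 212x^2 + 124x + 32
E_{-1} (-3(D + Δ)) f = 72x^5 - 310x^4 + 816x^3 - 1096x^2 + 748x - 198
E_{4} E_{-1} (-3(D + Δ)) f = 72x^5 + 1130x^4 + 7376x^3 + 25016x^2 + 43948x + 31850


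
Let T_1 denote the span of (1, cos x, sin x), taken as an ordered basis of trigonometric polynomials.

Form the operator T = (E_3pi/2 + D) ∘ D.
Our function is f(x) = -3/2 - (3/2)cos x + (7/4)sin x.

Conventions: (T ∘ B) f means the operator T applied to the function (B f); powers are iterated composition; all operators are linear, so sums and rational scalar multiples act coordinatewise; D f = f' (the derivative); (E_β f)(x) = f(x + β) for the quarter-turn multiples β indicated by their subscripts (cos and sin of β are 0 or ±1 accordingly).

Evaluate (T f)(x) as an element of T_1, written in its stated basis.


D f = (7/4)cos x + (3/2)sin x
E_3pi/2 D f = -(3/2)cos x + (7/4)sin x
D D f = (3/2)cos x - (7/4)sin x
(E_3pi/2 + D) D f = 0

the image equals g(x) = 0


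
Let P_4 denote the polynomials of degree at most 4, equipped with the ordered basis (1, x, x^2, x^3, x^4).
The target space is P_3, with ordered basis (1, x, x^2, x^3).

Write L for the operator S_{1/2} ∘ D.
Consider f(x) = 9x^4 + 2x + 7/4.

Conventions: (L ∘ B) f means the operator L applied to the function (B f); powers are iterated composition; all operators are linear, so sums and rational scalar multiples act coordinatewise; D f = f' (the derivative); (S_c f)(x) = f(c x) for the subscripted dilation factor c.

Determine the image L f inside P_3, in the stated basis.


g(x) = (9/2)x^3 + 2

D f = 36x^3 + 2
S_{1/2} D f = (9/2)x^3 + 2


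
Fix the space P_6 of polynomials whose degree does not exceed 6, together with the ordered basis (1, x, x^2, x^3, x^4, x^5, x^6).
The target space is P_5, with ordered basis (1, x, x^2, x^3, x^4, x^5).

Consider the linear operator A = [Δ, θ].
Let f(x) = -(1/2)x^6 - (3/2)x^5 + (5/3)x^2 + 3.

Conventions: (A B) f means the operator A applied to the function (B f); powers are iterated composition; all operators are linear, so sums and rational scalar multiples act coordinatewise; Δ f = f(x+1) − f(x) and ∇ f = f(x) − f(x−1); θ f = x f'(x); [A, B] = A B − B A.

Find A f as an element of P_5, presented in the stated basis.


θ f = -3x^6 - (15/2)x^5 + (10/3)x^2
Δ θ f = -18x^5 - (165/2)x^4 - 135x^3 - 120x^2 - (293/6)x - 43/6
Δ f = -3x^5 - 15x^4 - 25x^3 - (45/2)x^2 - (43/6)x - 1/3
θ Δ f = -15x^5 - 60x^4 - 75x^3 - 45x^2 - (43/6)x
[Δ, θ] f = -3x^5 - (45/2)x^4 - 60x^3 - 75x^2 - (125/3)x - 43/6

g(x) = -3x^5 - (45/2)x^4 - 60x^3 - 75x^2 - (125/3)x - 43/6


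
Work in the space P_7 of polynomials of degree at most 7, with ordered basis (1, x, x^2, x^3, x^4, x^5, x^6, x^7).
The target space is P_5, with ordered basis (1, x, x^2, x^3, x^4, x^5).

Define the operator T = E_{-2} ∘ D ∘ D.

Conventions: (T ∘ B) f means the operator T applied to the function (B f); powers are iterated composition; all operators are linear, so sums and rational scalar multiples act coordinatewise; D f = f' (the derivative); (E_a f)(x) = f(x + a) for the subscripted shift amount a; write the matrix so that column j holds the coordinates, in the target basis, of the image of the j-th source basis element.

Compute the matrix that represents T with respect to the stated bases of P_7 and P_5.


image of 1: 0
image of x: 0
image of x^2: 2
image of x^3: 6x - 12
image of x^4: 12x^2 - 48x + 48
image of x^5: 20x^3 - 120x^2 + 240x - 160
image of x^6: 30x^4 - 240x^3 + 720x^2 - 960x + 480
image of x^7: 42x^5 - 420x^4 + 1680x^3 - 3360x^2 + 3360x - 1344
each image's coordinates form column j of the matrix

the matrix is [[0, 0, 2, -12, 48, -160, 480, -1344]; [0, 0, 0, 6, -48, 240, -960, 3360]; [0, 0, 0, 0, 12, -120, 720, -3360]; [0, 0, 0, 0, 0, 20, -240, 1680]; [0, 0, 0, 0, 0, 0, 30, -420]; [0, 0, 0, 0, 0, 0, 0, 42]] (rows listed top to bottom)


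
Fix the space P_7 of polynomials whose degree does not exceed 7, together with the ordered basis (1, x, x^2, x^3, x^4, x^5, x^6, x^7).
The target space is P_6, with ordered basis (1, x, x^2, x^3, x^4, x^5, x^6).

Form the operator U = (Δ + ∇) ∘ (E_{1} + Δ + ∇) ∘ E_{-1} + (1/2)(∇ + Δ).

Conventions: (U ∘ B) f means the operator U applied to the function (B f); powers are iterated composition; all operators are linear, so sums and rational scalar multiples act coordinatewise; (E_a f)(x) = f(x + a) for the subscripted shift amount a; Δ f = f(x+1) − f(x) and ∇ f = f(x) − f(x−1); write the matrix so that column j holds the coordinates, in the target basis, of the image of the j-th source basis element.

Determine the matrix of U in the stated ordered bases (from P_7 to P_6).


the matrix is [[0, 3, 8, -21, 80, -237, 728, -2181]; [0, 0, 6, 24, -84, 400, -1422, 5096]; [0, 0, 0, 9, 48, -210, 1200, -4977]; [0, 0, 0, 0, 12, 80, -420, 2800]; [0, 0, 0, 0, 0, 15, 120, -735]; [0, 0, 0, 0, 0, 0, 18, 168]; [0, 0, 0, 0, 0, 0, 0, 21]] (rows listed top to bottom)

image of 1: 0
image of x: 3
image of x^2: 6x + 8
image of x^3: 9x^2 + 24x - 21
image of x^4: 12x^3 + 48x^2 - 84x + 80
image of x^5: 15x^4 + 80x^3 - 210x^2 + 400x - 237
image of x^6: 18x^5 + 120x^4 - 420x^3 + 1200x^2 - 1422x + 728
image of x^7: 21x^6 + 168x^5 - 735x^4 + 2800x^3 - 4977x^2 + 5096x - 2181
each image's coordinates form column j of the matrix


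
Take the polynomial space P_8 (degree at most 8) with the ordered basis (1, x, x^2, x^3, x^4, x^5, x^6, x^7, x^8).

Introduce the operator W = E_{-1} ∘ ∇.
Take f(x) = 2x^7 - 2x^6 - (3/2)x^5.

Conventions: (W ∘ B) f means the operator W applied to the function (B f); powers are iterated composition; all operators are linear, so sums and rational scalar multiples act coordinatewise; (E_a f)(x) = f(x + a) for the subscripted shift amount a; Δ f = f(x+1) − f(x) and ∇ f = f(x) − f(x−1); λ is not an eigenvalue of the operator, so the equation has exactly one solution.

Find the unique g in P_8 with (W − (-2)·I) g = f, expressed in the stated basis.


the result is g(x) = x^7 - (9/2)x^6 + (177/4)x^5 - (2675/8)x^4 + 1910x^3 - (66039/8)x^2 + (47659/2)x - 34381

write g with unknown coordinates in the stated basis and equate coefficients in (W − (-2)·I) g = f
solving from the highest basis element down gives g = x^7 - (9/2)x^6 + (177/4)x^5 - (2675/8)x^4 + 1910x^3 - (66039/8)x^2 + (47659/2)x - 34381
check: W g = 7x^6 - 90x^5 + (2675/4)x^4 - 3820x^3 + (66039/4)x^2 - 47659x + 68762
so W g − (-2)·g = 2x^7 - 2x^6 - (3/2)x^5 = f ✓
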